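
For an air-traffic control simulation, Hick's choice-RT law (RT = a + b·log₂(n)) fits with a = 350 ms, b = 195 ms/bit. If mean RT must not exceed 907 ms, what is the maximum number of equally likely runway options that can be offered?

195·log₂ n ≤ 907 − 350 = 557, giving log₂ n ≤ 2.8564 and n ≤ 7.242. The largest whole number is 7.

7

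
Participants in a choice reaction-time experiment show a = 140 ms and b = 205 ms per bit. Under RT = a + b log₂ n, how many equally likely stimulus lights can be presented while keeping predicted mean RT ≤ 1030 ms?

20

Set 140 + 205·log₂ n ≤ 1030 → log₂ n ≤ (1030 − 140)/205 = 4.3415.
So n ≤ 2^4.3415 = 20.273; the largest integer n is 20.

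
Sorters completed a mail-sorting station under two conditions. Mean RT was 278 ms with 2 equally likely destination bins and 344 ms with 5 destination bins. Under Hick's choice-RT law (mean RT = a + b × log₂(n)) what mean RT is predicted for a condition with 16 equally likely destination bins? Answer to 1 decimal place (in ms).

Solve the two-equation system in a and b:
  b = (344 − 278) / (log₂ 5 − log₂ 2) = 66 / (2.3219 − 1) = 49.927 ms/bit
  a = 278 − 49.927 × 1 = 228.073 ms
Then RT(16) = 228.073 + 49.927 × log₂ 16 = 228.073 + 49.927 × 4 ≈ 427.781 ms.

427.8 ms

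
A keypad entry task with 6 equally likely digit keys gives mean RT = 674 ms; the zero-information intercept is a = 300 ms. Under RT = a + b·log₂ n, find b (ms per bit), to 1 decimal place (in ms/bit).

144.7 ms/bit

log₂(6) = 2.5850 bits.
b = (RT − a)/log₂ n = (674 − 300) / 2.5850 = 144.683 ms/bit.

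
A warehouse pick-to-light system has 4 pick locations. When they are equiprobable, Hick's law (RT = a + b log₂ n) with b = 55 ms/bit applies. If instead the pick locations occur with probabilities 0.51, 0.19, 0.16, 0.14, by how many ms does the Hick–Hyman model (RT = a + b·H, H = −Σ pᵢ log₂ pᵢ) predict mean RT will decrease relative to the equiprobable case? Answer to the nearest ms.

13 ms

The RT saving is b·ΔH. Equiprobable H₀ = log₂(4) = 2.0000 bits; with the given probabilities H = 1.7708 bits.
b·(H₀ − H) = 55 × (2.0000 − 1.7708) = 12.61 ms.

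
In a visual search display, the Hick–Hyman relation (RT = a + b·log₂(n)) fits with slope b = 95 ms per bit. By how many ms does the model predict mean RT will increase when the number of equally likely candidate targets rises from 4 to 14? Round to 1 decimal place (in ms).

171.7 ms

ΔRT = (a + b log₂ n₂) − (a + b log₂ n₁) = b·(log₂ n₂ − log₂ n₁).
log₂(14) − log₂(4) = 3.8074 − 2 = 1.8074.
ΔRT = 95 × 1.8074 = 171.699 ms.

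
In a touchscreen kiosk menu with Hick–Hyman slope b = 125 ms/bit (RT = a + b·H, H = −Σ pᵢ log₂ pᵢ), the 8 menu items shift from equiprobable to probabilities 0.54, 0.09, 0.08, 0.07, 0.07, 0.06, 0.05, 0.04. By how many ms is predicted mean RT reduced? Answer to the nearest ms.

Equiprobable entropy H₀ = log₂ 8 = 3.0000 bits.
Skewed entropy H = −Σ pᵢ log₂ pᵢ = 2.2667 bits.
ΔRT = b·(H₀ − H) = 125 × 0.7333 = 91.66 ms.

92 ms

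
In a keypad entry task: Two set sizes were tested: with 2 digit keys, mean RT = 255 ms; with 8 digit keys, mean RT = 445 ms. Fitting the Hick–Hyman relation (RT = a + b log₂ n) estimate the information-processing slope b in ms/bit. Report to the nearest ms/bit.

95 ms/bit

Slope: b = (445 − 255) / (log₂ 8 − log₂ 2) = 190/2.0000 = 95 ms/bit.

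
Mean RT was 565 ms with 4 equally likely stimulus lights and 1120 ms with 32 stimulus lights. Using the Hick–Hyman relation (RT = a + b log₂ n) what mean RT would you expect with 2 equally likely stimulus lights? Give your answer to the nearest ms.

RT is linear in log₂ n, so two points fix the line:
  b = (1120 − 565) / (log₂ 32 − log₂ 4) = 555 / (5 − 2) = 185 ms/bit
  a = 565 − 185 × 2 = 195 ms
Then RT(2) = 195 + 185 × log₂ 2 = 195 + 185 × 1 ≈ 380.000 ms.

380 ms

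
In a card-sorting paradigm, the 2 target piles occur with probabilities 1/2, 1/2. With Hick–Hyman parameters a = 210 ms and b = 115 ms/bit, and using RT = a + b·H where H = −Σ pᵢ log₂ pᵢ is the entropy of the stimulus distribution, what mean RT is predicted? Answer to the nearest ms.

H = −Σ pᵢ log₂ pᵢ = 0.5·1 + 0.5·1 = 1.000 bits.
RT = 210 + 115 × 1.000 = 325.00 ms.

325 ms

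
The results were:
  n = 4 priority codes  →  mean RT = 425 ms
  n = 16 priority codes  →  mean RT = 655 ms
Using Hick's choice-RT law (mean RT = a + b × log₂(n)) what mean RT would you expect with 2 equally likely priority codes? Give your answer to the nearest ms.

310 ms

RT is linear in log₂ n, so two points fix the line:
  b = (655 − 425) / (log₂ 16 − log₂ 4) = 230 / (4 − 2) = 115 ms/bit
  a = 425 − 115 × 2 = 195 ms
Then RT(2) = 195 + 115 × log₂ 2 = 195 + 115 × 1 ≈ 310.000 ms.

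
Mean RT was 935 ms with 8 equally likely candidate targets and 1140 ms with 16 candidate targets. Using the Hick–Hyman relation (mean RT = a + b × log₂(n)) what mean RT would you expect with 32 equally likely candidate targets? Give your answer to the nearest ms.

1345 ms

Fit slope and intercept:
  b = (1140 − 935) / (log₂ 16 − log₂ 8) = 205 / (4 − 3) = 205 ms/bit
  a = 935 − 205 × 3 = 320 ms
Then RT(32) = 320 + 205 × log₂ 32 = 320 + 205 × 5 ≈ 1345.000 ms.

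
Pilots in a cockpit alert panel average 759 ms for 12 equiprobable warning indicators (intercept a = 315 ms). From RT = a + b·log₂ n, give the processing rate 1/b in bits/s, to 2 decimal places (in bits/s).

8.07 bits/s

b = (759 − 315)/log₂ 12 = 444/3.5850 = 123.851 ms per bit = 0.12385 s/bit; the reciprocal is 8.074 bits/s.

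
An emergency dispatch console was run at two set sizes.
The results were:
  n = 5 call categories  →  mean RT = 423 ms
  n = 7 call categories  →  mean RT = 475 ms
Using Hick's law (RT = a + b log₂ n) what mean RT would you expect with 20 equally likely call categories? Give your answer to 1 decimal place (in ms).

637.2 ms

With log₂ n on the abscissa the relation is linear; from the two conditions:
  b = (475 − 423) / (log₂ 7 − log₂ 5) = 52 / (2.8074 − 2.3219) = 107.122 ms/bit
  a = 423 − 107.122 × 2.3219 = 174.270 ms
Then RT(20) = 174.270 + 107.122 × log₂ 20 = 174.270 + 107.122 × 4.3219 ≈ 637.244 ms.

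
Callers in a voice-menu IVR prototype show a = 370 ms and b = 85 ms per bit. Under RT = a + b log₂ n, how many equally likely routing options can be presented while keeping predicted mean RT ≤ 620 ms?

7

85·log₂ n ≤ 620 − 370 = 250, giving log₂ n ≤ 2.9412 and n ≤ 7.680. The largest whole number is 7.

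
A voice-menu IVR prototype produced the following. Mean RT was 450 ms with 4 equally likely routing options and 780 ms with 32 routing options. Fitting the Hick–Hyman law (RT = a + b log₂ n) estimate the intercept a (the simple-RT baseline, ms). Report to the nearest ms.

Slope: b = (780 − 450) / (log₂ 32 − log₂ 4) = 330/3.0000 = 110 ms/bit.
a = RT₁ − b·log₂ n₁ = 450 − 110 × 2 = 230.000 ms.

230 ms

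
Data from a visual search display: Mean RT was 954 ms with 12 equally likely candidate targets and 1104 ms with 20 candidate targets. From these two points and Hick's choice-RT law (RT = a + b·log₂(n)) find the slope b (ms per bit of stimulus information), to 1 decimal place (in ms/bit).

203.5 ms/bit

Slope: b = (1104 − 954) / (log₂ 20 − log₂ 12) = 150/0.7370 = 203.537 ms/bit.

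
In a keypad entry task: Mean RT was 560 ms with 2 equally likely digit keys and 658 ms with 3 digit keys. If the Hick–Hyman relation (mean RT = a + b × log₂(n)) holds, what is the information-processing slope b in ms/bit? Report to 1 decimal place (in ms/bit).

167.5 ms/bit

b = (RT₂ − RT₁)/(log₂ n₂ − log₂ n₁) = (658 − 560)/(1.5850 − 1) = 167.532 ms/bit.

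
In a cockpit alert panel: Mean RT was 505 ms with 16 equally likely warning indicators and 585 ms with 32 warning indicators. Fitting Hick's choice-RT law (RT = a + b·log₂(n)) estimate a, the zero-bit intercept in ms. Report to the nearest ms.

The slope on a log₂ axis is (585 − 505) / (5 − 4) = 80 ms/bit.
a = RT₁ − b·log₂ n₁ = 505 − 80 × 4 = 185.000 ms.

185 ms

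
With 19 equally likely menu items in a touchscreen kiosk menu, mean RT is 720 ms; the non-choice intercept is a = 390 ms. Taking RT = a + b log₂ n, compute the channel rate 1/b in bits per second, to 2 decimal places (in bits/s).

Choice component = 720 − 390 = 330 ms over log₂(19) = 4.2479 bits.
b = 330 / 4.2479 = 77.685 ms/bit, so 1/b = 12.873 bits/s.

12.87 bits/s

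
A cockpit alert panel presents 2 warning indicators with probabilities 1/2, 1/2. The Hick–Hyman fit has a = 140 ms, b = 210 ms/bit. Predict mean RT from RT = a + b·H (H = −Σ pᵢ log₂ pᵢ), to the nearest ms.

H = −Σ pᵢ log₂ pᵢ = 0.5·1 + 0.5·1 = 1.000 bits.
RT = 140 + 210 × 1.000 = 350.00 ms.

350 ms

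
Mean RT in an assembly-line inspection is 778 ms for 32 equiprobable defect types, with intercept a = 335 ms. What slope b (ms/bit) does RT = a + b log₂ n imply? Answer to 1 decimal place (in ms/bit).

88.6 ms/bit

32 alternatives carry log₂ 32 = 5 bits; the choice cost is 778 − 335 = 443 ms, so b = 443/5 = 88.600 ms/bit.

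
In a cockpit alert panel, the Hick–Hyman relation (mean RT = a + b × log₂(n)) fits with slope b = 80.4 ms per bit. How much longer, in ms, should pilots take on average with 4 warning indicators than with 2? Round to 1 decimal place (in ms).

Only the slope matters, since a is common to both: ΔRT = b·log₂(n₂/n₁).
log₂(4) − log₂(2) = log₂(4/2) = log₂(2) = 1.
ΔRT = 80.4 × 1.0000 = 80.400 ms.

80.4 ms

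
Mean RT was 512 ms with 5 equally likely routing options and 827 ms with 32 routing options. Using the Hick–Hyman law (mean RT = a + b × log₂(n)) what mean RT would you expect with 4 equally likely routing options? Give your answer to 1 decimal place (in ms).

474.1 ms

Fit slope and intercept:
  b = (827 − 512) / (log₂ 32 − log₂ 5) = 315 / (5 − 2.3219) = 117.622 ms/bit
  a = 512 − 117.622 × 2.3219 = 238.890 ms
Then RT(4) = 238.890 + 117.622 × log₂ 4 = 238.890 + 117.622 × 2 ≈ 474.134 ms.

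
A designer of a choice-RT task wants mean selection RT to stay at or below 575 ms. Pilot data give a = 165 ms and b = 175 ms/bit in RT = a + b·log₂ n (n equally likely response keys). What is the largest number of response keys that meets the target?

Set 165 + 175·log₂ n ≤ 575 → log₂ n ≤ (575 − 165)/175 = 2.3429.
So n ≤ 2^2.3429 = 5.073; the largest integer n is 5.

5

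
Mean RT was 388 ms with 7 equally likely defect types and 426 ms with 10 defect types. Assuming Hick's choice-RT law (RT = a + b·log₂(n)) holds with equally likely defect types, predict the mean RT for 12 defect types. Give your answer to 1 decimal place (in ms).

Solve the two-equation system in a and b:
  b = (426 − 388) / (log₂ 10 − log₂ 7) = 38 / (3.3219 − 2.8074) = 73.848 ms/bit
  a = 388 − 73.848 × 2.8074 = 180.684 ms
Then RT(12) = 180.684 + 73.848 × log₂ 12 = 180.684 + 73.848 × 3.5850 ≈ 445.424 ms.

445.4 ms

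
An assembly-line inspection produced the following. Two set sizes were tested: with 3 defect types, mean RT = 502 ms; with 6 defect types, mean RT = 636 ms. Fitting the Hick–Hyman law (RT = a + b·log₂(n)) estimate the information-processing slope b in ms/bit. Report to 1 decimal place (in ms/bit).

b = (RT₂ − RT₁)/(log₂ n₂ − log₂ n₁) = (636 − 502)/(2.5850 − 1.5850) = 134.000 ms/bit.

134.0 ms/bit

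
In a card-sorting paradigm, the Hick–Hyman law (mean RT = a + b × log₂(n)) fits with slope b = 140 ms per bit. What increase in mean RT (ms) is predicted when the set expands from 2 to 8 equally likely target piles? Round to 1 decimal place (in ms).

The intercept a cancels: ΔRT = b·(log₂ n₂ − log₂ n₁) = b·log₂(n₂/n₁).
log₂(8) − log₂(2) = log₂(8/2) = log₂(4) = 2.
ΔRT = 140 × 2.0000 = 280.000 ms.

280.0 ms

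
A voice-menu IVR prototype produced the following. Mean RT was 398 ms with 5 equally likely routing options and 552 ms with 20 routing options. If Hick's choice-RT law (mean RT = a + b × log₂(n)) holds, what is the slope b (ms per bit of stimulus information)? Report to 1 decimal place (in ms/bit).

The slope on a log₂ axis is (552 − 398) / (4.3219 − 2.3219) = 77.000 ms/bit.

77.0 ms/bit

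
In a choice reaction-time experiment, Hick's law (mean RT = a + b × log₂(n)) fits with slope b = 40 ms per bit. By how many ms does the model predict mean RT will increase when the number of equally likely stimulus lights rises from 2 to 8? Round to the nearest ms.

80 ms

Only the slope matters, since a is common to both: ΔRT = b·log₂(n₂/n₁).
log₂(8) − log₂(2) = log₂(8/2) = log₂(4) = 2.
ΔRT = 40 × 2.0000 = 80.000 ms.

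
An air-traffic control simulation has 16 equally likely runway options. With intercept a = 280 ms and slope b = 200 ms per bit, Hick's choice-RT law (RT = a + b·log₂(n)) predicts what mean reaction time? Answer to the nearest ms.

1080 ms

log₂(16) = 4 bits, so RT = 280 + 200 × 4 ≈ 1080.000 ms.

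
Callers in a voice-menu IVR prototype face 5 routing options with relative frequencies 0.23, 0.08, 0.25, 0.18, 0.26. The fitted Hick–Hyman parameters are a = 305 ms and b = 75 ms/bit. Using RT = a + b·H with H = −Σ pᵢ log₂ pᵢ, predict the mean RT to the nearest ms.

472 ms

H = 0.23·log₂(1/0.23) + 0.08·log₂(1/0.08) + 0.25·log₂(1/0.25) + 0.18·log₂(1/0.18) + 0.26·log₂(1/0.26) = 2.2298 bits.
RT = 305 + 75 × 2.2298 = 472.23 ms.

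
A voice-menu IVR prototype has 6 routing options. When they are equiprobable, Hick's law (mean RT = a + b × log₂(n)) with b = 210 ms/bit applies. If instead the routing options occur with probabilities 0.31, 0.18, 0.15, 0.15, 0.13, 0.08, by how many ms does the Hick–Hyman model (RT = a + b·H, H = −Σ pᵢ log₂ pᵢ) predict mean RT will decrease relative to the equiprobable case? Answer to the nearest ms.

The RT saving is b·ΔH. Equiprobable H₀ = log₂(6) = 2.5850 bits; with the given probabilities H = 2.4643 bits.
b·(H₀ − H) = 210 × (2.5850 − 2.4643) = 25.33 ms.

25 ms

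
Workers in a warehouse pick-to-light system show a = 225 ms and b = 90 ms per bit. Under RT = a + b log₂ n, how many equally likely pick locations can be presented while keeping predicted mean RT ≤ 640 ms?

Set 225 + 90·log₂ n ≤ 640 → log₂ n ≤ (640 − 225)/90 = 4.6111.
So n ≤ 2^4.6111 = 24.439; the largest integer n is 24.

24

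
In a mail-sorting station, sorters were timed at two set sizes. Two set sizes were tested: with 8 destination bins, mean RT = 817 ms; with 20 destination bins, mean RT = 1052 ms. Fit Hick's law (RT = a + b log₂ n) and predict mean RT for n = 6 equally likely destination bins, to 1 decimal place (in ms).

RT is linear in log₂ n, so two points fix the line:
  b = (1052 − 817) / (log₂ 20 − log₂ 8) = 235 / (4.3219 − 3) = 177.771 ms/bit
  a = 817 − 177.771 × 3 = 283.688 ms
Then RT(6) = 283.688 + 177.771 × log₂ 6 = 283.688 + 177.771 × 2.5850 ≈ 743.219 ms.

743.2 ms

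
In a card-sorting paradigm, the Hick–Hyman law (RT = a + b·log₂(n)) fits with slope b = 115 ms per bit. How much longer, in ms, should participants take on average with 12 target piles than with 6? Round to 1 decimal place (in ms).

115.0 ms

Only the slope matters, since a is common to both: ΔRT = b·log₂(n₂/n₁).
log₂(12) − log₂(6) = log₂(12/6) = log₂(2) = 1.
ΔRT = 115 × 1.0000 = 115.000 ms.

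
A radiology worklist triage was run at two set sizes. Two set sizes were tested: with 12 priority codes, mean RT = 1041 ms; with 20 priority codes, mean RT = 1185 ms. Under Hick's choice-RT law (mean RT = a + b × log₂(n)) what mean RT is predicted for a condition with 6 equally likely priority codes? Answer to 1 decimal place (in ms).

Fit slope and intercept:
  b = (1185 − 1041) / (log₂ 20 − log₂ 12) = 144 / (4.3219 − 3.5850) = 195.396 ms/bit
  a = 1041 − 195.396 × 3.5850 = 340.513 ms
Then RT(6) = 340.513 + 195.396 × log₂ 6 = 340.513 + 195.396 × 2.5850 ≈ 845.604 ms.

845.6 ms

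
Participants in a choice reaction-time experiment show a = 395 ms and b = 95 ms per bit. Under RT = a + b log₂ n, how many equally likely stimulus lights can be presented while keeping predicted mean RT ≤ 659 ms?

Set 395 + 95·log₂ n ≤ 659 → log₂ n ≤ (659 − 395)/95 = 2.7789.
So n ≤ 2^2.7789 = 6.864; the largest integer n is 6.

6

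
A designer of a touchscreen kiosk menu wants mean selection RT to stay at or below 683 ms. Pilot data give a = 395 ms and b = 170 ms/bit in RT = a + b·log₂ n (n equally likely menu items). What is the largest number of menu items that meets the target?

Set 395 + 170·log₂ n ≤ 683 → log₂ n ≤ (683 − 395)/170 = 1.6941.
So n ≤ 2^1.6941 = 3.236; the largest integer n is 3.

3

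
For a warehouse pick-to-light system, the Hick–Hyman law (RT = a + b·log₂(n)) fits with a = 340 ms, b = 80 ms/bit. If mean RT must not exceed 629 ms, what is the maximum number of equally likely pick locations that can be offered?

Information budget: (629 − 340)/80 = 3.6125 bits, so n ≤ 2^3.6125 = 12.231 → at most 12.

12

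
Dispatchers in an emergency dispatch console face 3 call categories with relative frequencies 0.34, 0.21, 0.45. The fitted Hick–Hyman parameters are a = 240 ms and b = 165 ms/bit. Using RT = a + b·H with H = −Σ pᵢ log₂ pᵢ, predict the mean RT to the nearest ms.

Entropy contributions −pᵢ log₂ pᵢ: 0.5292, 0.4728, 0.5184; sum H = 1.5204 bits.
RT = a + bH = 240 + 165·1.5204 = 490.87 ms.

491 ms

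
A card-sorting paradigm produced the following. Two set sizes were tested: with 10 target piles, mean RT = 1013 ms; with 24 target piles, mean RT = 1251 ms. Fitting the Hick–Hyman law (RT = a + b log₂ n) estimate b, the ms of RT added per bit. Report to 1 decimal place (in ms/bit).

The slope on a log₂ axis is (1251 − 1013) / (4.5850 − 3.3219) = 188.435 ms/bit.

188.4 ms/bit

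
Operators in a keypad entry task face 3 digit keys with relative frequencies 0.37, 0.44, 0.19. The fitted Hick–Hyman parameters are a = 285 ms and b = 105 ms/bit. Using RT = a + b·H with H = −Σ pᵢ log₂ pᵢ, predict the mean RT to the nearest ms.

Entropy contributions −pᵢ log₂ pᵢ: 0.5307, 0.5211, 0.4552; sum H = 1.5071 bits.
RT = a + bH = 285 + 105·1.5071 = 443.25 ms.

443 ms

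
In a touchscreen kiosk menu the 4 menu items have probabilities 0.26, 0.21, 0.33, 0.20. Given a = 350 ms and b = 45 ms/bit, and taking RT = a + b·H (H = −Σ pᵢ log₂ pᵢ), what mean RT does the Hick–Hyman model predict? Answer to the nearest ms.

439 ms

H = 0.26·log₂(1/0.26) + 0.21·log₂(1/0.21) + 0.33·log₂(1/0.33) + 0.20·log₂(1/0.20) = 1.9703 bits.
RT = 350 + 45 × 1.9703 = 438.66 ms.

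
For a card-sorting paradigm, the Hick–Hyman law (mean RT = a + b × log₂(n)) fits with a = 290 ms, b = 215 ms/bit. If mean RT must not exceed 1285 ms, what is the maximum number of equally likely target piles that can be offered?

215·log₂ n ≤ 1285 − 290 = 995, giving log₂ n ≤ 4.6279 and n ≤ 24.725. The largest whole number is 24.

24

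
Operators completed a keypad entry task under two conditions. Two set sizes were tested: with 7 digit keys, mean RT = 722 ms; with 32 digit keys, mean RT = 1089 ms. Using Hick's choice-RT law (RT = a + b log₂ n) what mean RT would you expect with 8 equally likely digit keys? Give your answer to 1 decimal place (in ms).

With log₂ n on the abscissa the relation is linear; from the two conditions:
  b = (1089 − 722) / (log₂ 32 − log₂ 7) = 367 / (5 − 2.8074) = 167.378 ms/bit
  a = 722 − 167.378 × 2.8074 = 252.111 ms
Then RT(8) = 252.111 + 167.378 × log₂ 8 = 252.111 + 167.378 × 3 ≈ 754.244 ms.

754.2 ms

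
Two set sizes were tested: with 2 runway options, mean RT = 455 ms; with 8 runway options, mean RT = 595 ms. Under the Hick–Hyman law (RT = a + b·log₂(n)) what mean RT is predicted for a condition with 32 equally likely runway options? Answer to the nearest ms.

735 ms

Solve the two-equation system in a and b:
  b = (595 − 455) / (log₂ 8 − log₂ 2) = 140 / (3 − 1) = 70 ms/bit
  a = 455 − 70 × 1 = 385 ms
Then RT(32) = 385 + 70 × log₂ 32 = 385 + 70 × 5 ≈ 735.000 ms.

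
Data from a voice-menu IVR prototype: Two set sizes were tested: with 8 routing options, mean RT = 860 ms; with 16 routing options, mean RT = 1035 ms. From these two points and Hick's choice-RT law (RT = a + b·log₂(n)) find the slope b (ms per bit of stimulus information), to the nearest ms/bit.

175 ms/bit

Slope: b = (1035 − 860) / (log₂ 16 − log₂ 8) = 175/1.0000 = 175 ms/bit.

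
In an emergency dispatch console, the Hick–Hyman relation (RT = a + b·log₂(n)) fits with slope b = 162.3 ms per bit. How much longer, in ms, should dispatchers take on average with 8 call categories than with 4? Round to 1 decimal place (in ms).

Only the slope matters, since a is common to both: ΔRT = b·log₂(n₂/n₁).
log₂(8) − log₂(4) = log₂(8/4) = log₂(2) = 1.
ΔRT = 162.3 × 1.0000 = 162.300 ms.

162.3 ms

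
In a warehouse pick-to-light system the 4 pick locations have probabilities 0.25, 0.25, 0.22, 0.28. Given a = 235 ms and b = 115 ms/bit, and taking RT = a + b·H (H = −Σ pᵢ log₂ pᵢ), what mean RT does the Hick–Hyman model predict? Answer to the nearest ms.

Entropy contributions −pᵢ log₂ pᵢ: 0.5000, 0.5000, 0.4806, 0.5142; sum H = 1.9948 bits.
RT = a + bH = 235 + 115·1.9948 = 464.40 ms.

464 ms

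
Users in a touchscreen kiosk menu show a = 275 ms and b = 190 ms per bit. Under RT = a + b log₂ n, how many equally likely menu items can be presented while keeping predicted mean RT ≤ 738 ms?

Information budget: (738 − 275)/190 = 2.4368 bits, so n ≤ 2^2.4368 = 5.415 → at most 5.

5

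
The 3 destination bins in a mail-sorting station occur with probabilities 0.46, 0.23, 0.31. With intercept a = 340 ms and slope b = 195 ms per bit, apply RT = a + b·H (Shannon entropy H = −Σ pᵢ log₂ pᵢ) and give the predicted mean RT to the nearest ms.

H = 0.46·log₂(1/0.46) + 0.23·log₂(1/0.23) + 0.31·log₂(1/0.31) = 1.5268 bits.
RT = 340 + 195 × 1.5268 = 637.73 ms.

638 ms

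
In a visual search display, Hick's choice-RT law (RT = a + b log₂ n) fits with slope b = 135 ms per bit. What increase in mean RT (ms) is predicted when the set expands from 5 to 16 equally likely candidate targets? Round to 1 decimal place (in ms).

The intercept a cancels: ΔRT = b·(log₂ n₂ − log₂ n₁) = b·log₂(n₂/n₁).
log₂(16) − log₂(5) = 4 − 2.3219 = 1.6781.
ΔRT = 135 × 1.6781 = 226.540 ms.

226.5 ms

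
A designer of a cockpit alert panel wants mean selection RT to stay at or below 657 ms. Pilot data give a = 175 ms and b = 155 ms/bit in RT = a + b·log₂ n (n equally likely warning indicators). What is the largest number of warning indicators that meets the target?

Set 175 + 155·log₂ n ≤ 657 → log₂ n ≤ (657 − 175)/155 = 3.1097.
So n ≤ 2^3.1097 = 8.632; the largest integer n is 8.

8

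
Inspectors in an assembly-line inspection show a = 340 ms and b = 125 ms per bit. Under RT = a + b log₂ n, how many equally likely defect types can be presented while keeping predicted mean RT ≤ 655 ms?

Set 340 + 125·log₂ n ≤ 655 → log₂ n ≤ (655 − 340)/125 = 2.5200.
So n ≤ 2^2.5200 = 5.736; the largest integer n is 5.

5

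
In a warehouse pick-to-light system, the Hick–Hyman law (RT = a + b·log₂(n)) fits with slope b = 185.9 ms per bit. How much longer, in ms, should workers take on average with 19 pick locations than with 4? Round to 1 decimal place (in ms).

Only the slope matters, since a is common to both: ΔRT = b·log₂(n₂/n₁).
log₂(19) − log₂(4) = 4.2479 − 2 = 2.2479.
ΔRT = 185.9 × 2.2479 = 417.890 ms.

417.9 ms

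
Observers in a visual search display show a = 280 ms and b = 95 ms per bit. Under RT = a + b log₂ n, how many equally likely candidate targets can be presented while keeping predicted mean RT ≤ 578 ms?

Set 280 + 95·log₂ n ≤ 578 → log₂ n ≤ (578 − 280)/95 = 3.1368.
So n ≤ 2^3.1368 = 8.796; the largest integer n is 8.

8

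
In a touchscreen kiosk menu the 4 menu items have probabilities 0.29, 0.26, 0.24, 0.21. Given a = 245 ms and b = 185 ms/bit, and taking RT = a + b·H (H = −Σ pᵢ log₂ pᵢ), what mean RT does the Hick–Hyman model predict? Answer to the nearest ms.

Entropy contributions −pᵢ log₂ pᵢ: 0.5179, 0.5053, 0.4941, 0.4728; sum H = 1.9901 bits.
RT = a + bH = 245 + 185·1.9901 = 613.18 ms.

613 ms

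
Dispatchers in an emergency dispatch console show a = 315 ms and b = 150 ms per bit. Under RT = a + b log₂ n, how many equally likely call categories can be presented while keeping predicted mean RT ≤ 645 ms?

4

Set 315 + 150·log₂ n ≤ 645 → log₂ n ≤ (645 − 315)/150 = 2.2000.
So n ≤ 2^2.2000 = 4.595; the largest integer n is 4.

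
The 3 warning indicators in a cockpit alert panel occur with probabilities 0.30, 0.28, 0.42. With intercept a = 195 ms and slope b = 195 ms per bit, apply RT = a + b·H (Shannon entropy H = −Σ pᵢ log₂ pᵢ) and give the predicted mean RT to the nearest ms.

499 ms

H = 0.30·log₂(1/0.30) + 0.28·log₂(1/0.28) + 0.42·log₂(1/0.42) = 1.5610 bits.
RT = 195 + 195 × 1.5610 = 499.39 ms.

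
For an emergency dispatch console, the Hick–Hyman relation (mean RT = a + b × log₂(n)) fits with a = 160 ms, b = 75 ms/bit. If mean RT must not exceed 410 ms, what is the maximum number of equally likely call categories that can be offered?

10

Set 160 + 75·log₂ n ≤ 410 → log₂ n ≤ (410 − 160)/75 = 3.3333.
So n ≤ 2^3.3333 = 10.079; the largest integer n is 10.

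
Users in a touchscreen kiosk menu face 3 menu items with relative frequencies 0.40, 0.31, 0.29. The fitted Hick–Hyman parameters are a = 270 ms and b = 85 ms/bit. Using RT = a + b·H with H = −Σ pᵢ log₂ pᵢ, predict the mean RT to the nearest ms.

Entropy contributions −pᵢ log₂ pᵢ: 0.5288, 0.5238, 0.5179; sum H = 1.5705 bits.
RT = a + bH = 270 + 85·1.5705 = 403.49 ms.

403 ms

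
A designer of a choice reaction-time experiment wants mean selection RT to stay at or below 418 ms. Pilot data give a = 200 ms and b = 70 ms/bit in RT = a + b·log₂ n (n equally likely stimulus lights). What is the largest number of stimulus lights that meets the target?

8

Set 200 + 70·log₂ n ≤ 418 → log₂ n ≤ (418 − 200)/70 = 3.1143.
So n ≤ 2^3.1143 = 8.660; the largest integer n is 8.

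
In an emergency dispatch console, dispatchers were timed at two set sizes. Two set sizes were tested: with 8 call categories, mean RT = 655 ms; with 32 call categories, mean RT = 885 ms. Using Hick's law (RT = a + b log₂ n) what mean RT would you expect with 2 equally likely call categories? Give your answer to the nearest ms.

RT is linear in log₂ n, so two points fix the line:
  b = (885 − 655) / (log₂ 32 − log₂ 8) = 230 / (5 − 3) = 115 ms/bit
  a = 655 − 115 × 3 = 310 ms
Then RT(2) = 310 + 115 × log₂ 2 = 310 + 115 × 1 ≈ 425.000 ms.

425 ms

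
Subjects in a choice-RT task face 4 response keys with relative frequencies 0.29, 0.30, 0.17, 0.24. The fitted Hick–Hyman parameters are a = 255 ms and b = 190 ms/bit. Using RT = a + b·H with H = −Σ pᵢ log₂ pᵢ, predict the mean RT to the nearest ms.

H = 0.29·log₂(1/0.29) + 0.30·log₂(1/0.30) + 0.17·log₂(1/0.17) + 0.24·log₂(1/0.24) = 1.9677 bits.
RT = 255 + 190 × 1.9677 = 628.87 ms.

629 ms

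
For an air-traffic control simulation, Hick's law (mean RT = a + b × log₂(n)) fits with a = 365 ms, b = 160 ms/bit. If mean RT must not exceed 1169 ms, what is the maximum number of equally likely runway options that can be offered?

32

160·log₂ n ≤ 1169 − 365 = 804, giving log₂ n ≤ 5.0250 and n ≤ 32.559. The largest whole number is 32.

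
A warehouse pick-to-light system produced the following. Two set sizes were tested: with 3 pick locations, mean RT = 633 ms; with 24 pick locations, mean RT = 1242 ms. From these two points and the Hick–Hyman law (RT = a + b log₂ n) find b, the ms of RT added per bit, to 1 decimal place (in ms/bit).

b = (RT₂ − RT₁)/(log₂ n₂ − log₂ n₁) = (1242 − 633)/(4.5850 − 1.5850) = 203.000 ms/bit.

203.0 ms/bit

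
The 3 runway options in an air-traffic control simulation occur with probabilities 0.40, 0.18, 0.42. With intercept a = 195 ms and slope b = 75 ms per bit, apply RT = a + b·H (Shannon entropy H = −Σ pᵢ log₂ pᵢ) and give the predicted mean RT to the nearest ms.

H = 0.40·log₂(1/0.40) + 0.18·log₂(1/0.18) + 0.42·log₂(1/0.42) = 1.4997 bits.
RT = 195 + 75 × 1.4997 = 307.48 ms.

307 ms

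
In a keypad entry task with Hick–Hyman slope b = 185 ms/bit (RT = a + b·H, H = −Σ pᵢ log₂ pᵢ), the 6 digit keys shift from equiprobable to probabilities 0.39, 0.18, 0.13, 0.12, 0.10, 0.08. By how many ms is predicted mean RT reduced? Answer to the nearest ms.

44 ms

The RT saving is b·ΔH. Equiprobable H₀ = log₂(6) = 2.5850 bits; with the given probabilities H = 2.3485 bits.
b·(H₀ − H) = 185 × (2.5850 − 2.3485) = 43.74 ms.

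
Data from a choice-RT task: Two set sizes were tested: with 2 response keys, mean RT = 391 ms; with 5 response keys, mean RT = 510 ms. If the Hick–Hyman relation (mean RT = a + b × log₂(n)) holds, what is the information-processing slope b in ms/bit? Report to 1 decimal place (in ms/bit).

The slope on a log₂ axis is (510 − 391) / (2.3219 − 1) = 90.020 ms/bit.

90.0 ms/bit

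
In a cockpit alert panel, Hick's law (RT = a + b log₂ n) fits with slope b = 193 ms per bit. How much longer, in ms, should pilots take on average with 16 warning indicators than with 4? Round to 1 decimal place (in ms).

The intercept a cancels: ΔRT = b·(log₂ n₂ − log₂ n₁) = b·log₂(n₂/n₁).
log₂(16) − log₂(4) = log₂(16/4) = log₂(4) = 2.
ΔRT = 193 × 2.0000 = 386.000 ms.

386.0 ms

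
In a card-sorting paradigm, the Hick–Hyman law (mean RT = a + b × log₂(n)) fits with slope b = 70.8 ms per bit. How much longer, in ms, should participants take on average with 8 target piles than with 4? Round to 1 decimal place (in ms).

The intercept a cancels: ΔRT = b·(log₂ n₂ − log₂ n₁) = b·log₂(n₂/n₁).
log₂(8) − log₂(4) = log₂(8/4) = log₂(2) = 1.
ΔRT = 70.8 × 1.0000 = 70.800 ms.

70.8 ms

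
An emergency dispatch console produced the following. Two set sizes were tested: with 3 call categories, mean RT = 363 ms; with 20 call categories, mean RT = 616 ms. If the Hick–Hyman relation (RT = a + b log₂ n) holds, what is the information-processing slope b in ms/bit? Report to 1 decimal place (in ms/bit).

92.4 ms/bit

b = (RT₂ − RT₁)/(log₂ n₂ − log₂ n₁) = (616 − 363)/(4.3219 − 1.5850) = 92.438 ms/bit.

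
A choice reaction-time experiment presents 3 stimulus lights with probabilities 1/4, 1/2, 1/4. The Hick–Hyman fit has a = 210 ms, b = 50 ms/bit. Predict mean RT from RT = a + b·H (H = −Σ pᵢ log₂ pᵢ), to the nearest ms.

285 ms

H = −Σ pᵢ log₂ pᵢ = 0.25·2 + 0.5·1 + 0.25·2 = 1.500 bits.
RT = 210 + 50 × 1.500 = 285.00 ms.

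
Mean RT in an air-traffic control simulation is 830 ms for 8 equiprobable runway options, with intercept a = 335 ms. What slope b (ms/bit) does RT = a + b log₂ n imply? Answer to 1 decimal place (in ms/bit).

b = (830 − 335) / log₂(8) = 495 / 3 = 165.000 ms/bit.

165.0 ms/bit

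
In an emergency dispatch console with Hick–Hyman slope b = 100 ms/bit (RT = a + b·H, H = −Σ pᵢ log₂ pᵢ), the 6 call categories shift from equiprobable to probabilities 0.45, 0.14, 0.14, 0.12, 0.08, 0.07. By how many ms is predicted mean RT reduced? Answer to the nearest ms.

35 ms

The RT saving is b·ΔH. Equiprobable H₀ = log₂(6) = 2.5850 bits; with the given probabilities H = 2.2398 bits.
b·(H₀ − H) = 100 × (2.5850 − 2.2398) = 34.52 ms.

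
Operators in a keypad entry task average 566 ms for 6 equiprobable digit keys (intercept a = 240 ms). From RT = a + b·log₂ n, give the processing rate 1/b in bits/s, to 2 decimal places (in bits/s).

7.93 bits/s

Choice component = 566 − 240 = 326 ms over log₂(6) = 2.5850 bits.
b = 326 / 2.5850 = 126.114 ms/bit, so 1/b = 7.929 bits/s.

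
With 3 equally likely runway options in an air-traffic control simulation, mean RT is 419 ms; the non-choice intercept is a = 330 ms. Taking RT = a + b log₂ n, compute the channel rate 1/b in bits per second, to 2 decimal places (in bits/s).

b = (419 − 330)/log₂ 3 = 89/1.5850 = 56.153 ms per bit = 0.05615 s/bit; the reciprocal is 17.809 bits/s.

17.81 bits/s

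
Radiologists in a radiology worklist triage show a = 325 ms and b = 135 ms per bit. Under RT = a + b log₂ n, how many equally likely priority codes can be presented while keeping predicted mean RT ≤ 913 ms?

20

135·log₂ n ≤ 913 − 325 = 588, giving log₂ n ≤ 4.3556 and n ≤ 20.472. The largest whole number is 20.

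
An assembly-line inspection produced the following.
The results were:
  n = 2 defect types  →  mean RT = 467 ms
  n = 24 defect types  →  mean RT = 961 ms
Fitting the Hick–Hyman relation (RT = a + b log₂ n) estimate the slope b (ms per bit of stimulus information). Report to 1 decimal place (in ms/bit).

137.8 ms/bit

The slope on a log₂ axis is (961 − 467) / (4.5850 − 1) = 137.798 ms/bit.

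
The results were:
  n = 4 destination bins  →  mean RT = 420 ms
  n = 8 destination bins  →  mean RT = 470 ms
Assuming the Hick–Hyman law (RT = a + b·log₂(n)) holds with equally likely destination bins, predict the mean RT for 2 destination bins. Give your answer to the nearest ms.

370 ms

RT is linear in log₂ n, so two points fix the line:
  b = (470 − 420) / (log₂ 8 − log₂ 4) = 50 / (3 − 2) = 50 ms/bit
  a = 420 − 50 × 2 = 320 ms
Then RT(2) = 320 + 50 × log₂ 2 = 320 + 50 × 1 ≈ 370.000 ms.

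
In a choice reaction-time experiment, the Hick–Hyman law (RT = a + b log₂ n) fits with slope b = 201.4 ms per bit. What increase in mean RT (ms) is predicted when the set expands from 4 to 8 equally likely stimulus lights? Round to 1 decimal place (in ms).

ΔRT = (a + b log₂ n₂) − (a + b log₂ n₁) = b·(log₂ n₂ − log₂ n₁).
log₂(8) − log₂(4) = log₂(8/4) = log₂(2) = 1.
ΔRT = 201.4 × 1.0000 = 201.400 ms.

201.4 ms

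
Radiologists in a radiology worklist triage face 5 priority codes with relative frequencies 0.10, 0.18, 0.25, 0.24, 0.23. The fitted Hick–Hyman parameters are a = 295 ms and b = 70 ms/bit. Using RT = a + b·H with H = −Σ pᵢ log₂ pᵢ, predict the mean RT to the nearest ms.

453 ms

H = 0.10·log₂(1/0.10) + 0.18·log₂(1/0.18) + 0.25·log₂(1/0.25) + 0.24·log₂(1/0.24) + 0.23·log₂(1/0.23) = 2.2593 bits.
RT = 295 + 70 × 2.2593 = 453.15 ms.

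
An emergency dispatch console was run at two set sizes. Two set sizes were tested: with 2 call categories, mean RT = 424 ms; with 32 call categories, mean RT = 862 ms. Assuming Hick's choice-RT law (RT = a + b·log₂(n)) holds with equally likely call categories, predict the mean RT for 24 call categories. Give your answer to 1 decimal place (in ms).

816.6 ms

Solve the two-equation system in a and b:
  b = (862 − 424) / (log₂ 32 − log₂ 2) = 438 / (5 − 1) = 109.500 ms/bit
  a = 424 − 109.500 × 1 = 314.500 ms
Then RT(24) = 314.500 + 109.500 × log₂ 24 = 314.500 + 109.500 × 4.5850 ≈ 816.553 ms.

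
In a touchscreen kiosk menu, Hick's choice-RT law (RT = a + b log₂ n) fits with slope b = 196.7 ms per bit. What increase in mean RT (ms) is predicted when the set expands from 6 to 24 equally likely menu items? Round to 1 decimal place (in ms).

Only the slope matters, since a is common to both: ΔRT = b·log₂(n₂/n₁).
log₂(24) − log₂(6) = log₂(24/6) = log₂(4) = 2.
ΔRT = 196.7 × 2.0000 = 393.400 ms.

393.4 ms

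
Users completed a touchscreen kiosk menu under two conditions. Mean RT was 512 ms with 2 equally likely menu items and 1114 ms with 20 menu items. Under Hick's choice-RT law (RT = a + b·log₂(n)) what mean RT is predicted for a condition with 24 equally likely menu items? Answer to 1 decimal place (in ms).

Fit slope and intercept:
  b = (1114 − 512) / (log₂ 20 − log₂ 2) = 602 / (4.3219 − 1) = 181.220 ms/bit
  a = 512 − 181.220 × 1 = 330.780 ms
Then RT(24) = 330.780 + 181.220 × log₂ 24 = 330.780 + 181.220 × 4.5850 ≈ 1161.667 ms.

1161.7 ms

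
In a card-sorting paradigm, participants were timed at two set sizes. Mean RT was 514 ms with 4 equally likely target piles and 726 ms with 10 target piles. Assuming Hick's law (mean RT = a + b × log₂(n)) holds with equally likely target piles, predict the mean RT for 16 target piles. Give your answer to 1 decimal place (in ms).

Solve the two-equation system in a and b:
  b = (726 − 514) / (log₂ 10 − log₂ 4) = 212 / (3.3219 − 2) = 160.372 ms/bit
  a = 514 − 160.372 × 2 = 193.256 ms
Then RT(16) = 193.256 + 160.372 × log₂ 16 = 193.256 + 160.372 × 4 ≈ 834.744 ms.

834.7 ms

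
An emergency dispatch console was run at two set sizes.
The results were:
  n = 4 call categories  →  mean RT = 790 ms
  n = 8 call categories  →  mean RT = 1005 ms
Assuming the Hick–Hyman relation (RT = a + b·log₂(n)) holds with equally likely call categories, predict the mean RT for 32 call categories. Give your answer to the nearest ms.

1435 ms

RT is linear in log₂ n, so two points fix the line:
  b = (1005 − 790) / (log₂ 8 − log₂ 4) = 215 / (3 − 2) = 215 ms/bit
  a = 790 − 215 × 2 = 360 ms
Then RT(32) = 360 + 215 × log₂ 32 = 360 + 215 × 5 ≈ 1435.000 ms.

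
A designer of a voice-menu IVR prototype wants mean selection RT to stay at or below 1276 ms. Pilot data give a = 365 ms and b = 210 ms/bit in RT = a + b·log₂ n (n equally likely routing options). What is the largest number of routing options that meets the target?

Information budget: (1276 − 365)/210 = 4.3381 bits, so n ≤ 2^4.3381 = 20.225 → at most 20.

20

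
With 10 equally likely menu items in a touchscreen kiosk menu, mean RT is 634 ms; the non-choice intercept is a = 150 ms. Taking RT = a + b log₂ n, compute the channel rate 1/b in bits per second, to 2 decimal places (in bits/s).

Choice component = 634 − 150 = 484 ms over log₂(10) = 3.3219 bits.
b = 484 / 3.3219 = 145.699 ms/bit, so 1/b = 6.863 bits/s.

6.86 bits/s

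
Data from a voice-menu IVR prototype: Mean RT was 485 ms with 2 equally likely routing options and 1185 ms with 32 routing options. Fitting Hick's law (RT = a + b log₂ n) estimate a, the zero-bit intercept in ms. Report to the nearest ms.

b = (RT₂ − RT₁)/(log₂ n₂ − log₂ n₁) = (1185 − 485)/(5 − 1) = 175 ms/bit.
a = RT₁ − b·log₂ n₁ = 485 − 175 × 1 = 310.000 ms.

310 ms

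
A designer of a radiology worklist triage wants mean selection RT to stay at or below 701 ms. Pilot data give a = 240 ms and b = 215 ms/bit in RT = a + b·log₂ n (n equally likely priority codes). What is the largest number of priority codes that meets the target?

4

215·log₂ n ≤ 701 − 240 = 461, giving log₂ n ≤ 2.1442 and n ≤ 4.420. The largest whole number is 4.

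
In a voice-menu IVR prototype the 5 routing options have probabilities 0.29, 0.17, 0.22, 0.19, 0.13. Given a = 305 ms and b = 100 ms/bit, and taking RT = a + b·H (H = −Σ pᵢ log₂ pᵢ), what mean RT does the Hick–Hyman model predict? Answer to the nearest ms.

532 ms

Entropy contributions −pᵢ log₂ pᵢ: 0.5179, 0.4346, 0.4806, 0.4552, 0.3826; sum H = 2.2709 bits.
RT = a + bH = 305 + 100·2.2709 = 532.09 ms.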